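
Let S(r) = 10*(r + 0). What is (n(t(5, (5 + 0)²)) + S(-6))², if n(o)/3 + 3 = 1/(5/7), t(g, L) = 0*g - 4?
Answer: 104976/25 ≈ 4199.0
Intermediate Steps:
t(g, L) = -4 (t(g, L) = 0 - 4 = -4)
n(o) = -24/5 (n(o) = -9 + 3/((5/7)) = -9 + 3/((5*(⅐))) = -9 + 3/(5/7) = -9 + 3*(7/5) = -9 + 21/5 = -24/5)
S(r) = 10*r
(n(t(5, (5 + 0)²)) + S(-6))² = (-24/5 + 10*(-6))² = (-24/5 - 60)² = (-324/5)² = 104976/25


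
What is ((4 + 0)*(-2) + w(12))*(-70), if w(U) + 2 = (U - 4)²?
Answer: -3780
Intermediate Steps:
w(U) = -2 + (-4 + U)² (w(U) = -2 + (U - 4)² = -2 + (-4 + U)²)
((4 + 0)*(-2) + w(12))*(-70) = ((4 + 0)*(-2) + (-2 + (-4 + 12)²))*(-70) = (4*(-2) + (-2 + 8²))*(-70) = (-8 + (-2 + 64))*(-70) = (-8 + 62)*(-70) = 54*(-70) = -3780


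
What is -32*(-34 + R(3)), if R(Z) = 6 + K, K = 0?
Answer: 896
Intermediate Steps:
R(Z) = 6 (R(Z) = 6 + 0 = 6)
-32*(-34 + R(3)) = -32*(-34 + 6) = -32*(-28) = 896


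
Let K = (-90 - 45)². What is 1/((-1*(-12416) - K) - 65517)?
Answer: -1/71326 ≈ -1.4020e-5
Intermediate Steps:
K = 18225 (K = (-135)² = 18225)
1/((-1*(-12416) - K) - 65517) = 1/((-1*(-12416) - 1*18225) - 65517) = 1/((12416 - 18225) - 65517) = 1/(-5809 - 65517) = 1/(-71326) = -1/71326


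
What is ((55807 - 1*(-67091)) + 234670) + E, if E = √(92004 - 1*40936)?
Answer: 357568 + 2*√12767 ≈ 3.5779e+5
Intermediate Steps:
E = 2*√12767 (E = √(92004 - 40936) = √51068 = 2*√12767 ≈ 225.98)
((55807 - 1*(-67091)) + 234670) + E = ((55807 - 1*(-67091)) + 234670) + 2*√12767 = ((55807 + 67091) + 234670) + 2*√12767 = (122898 + 234670) + 2*√12767 = 357568 + 2*√12767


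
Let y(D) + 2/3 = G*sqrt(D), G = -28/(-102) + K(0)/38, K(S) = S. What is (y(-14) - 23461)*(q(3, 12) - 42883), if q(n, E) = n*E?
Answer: 3015786095/3 - 599858*I*sqrt(14)/51 ≈ 1.0053e+9 - 44009.0*I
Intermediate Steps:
q(n, E) = E*n
G = 14/51 (G = -28/(-102) + 0/38 = -28*(-1/102) + 0*(1/38) = 14/51 + 0 = 14/51 ≈ 0.27451)
y(D) = -2/3 + 14*sqrt(D)/51
(y(-14) - 23461)*(q(3, 12) - 42883) = ((-2/3 + 14*sqrt(-14)/51) - 23461)*(12*3 - 42883) = ((-2/3 + 14*(I*sqrt(14))/51) - 23461)*(36 - 42883) = ((-2/3 + 14*I*sqrt(14)/51) - 23461)*(-42847) = (-70385/3 + 14*I*sqrt(14)/51)*(-42847) = 3015786095/3 - 599858*I*sqrt(14)/51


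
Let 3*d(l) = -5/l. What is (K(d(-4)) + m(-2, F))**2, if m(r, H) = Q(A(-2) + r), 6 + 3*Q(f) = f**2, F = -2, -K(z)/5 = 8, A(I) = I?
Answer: 12100/9 ≈ 1344.4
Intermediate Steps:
d(l) = -5/(3*l) (d(l) = (-5/l)/3 = -5/(3*l))
K(z) = -40 (K(z) = -5*8 = -40)
Q(f) = -2 + f**2/3
m(r, H) = -2 + (-2 + r)**2/3
(K(d(-4)) + m(-2, F))**2 = (-40 + (-2 + (-2 - 2)**2/3))**2 = (-40 + (-2 + (1/3)*(-4)**2))**2 = (-40 + (-2 + (1/3)*16))**2 = (-40 + (-2 + 16/3))**2 = (-40 + 10/3)**2 = (-110/3)**2 = 12100/9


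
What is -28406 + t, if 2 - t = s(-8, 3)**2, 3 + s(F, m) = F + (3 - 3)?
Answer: -28525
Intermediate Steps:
s(F, m) = -3 + F (s(F, m) = -3 + (F + (3 - 3)) = -3 + (F + 0) = -3 + F)
t = -119 (t = 2 - (-3 - 8)**2 = 2 - 1*(-11)**2 = 2 - 1*121 = 2 - 121 = -119)
-28406 + t = -28406 - 119 = -28525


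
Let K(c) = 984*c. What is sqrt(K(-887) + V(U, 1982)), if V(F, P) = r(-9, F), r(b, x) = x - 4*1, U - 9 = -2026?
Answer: I*sqrt(874829) ≈ 935.32*I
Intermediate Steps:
U = -2017 (U = 9 - 2026 = -2017)
r(b, x) = -4 + x (r(b, x) = x - 4 = -4 + x)
V(F, P) = -4 + F
sqrt(K(-887) + V(U, 1982)) = sqrt(984*(-887) + (-4 - 2017)) = sqrt(-872808 - 2021) = sqrt(-874829) = I*sqrt(874829)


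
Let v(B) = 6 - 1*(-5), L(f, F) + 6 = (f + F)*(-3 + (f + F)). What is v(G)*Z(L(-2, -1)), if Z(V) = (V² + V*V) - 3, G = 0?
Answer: 3135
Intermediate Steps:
L(f, F) = -6 + (F + f)*(-3 + F + f) (L(f, F) = -6 + (f + F)*(-3 + (f + F)) = -6 + (F + f)*(-3 + (F + f)) = -6 + (F + f)*(-3 + F + f))
v(B) = 11 (v(B) = 6 + 5 = 11)
Z(V) = -3 + 2*V² (Z(V) = (V² + V²) - 3 = 2*V² - 3 = -3 + 2*V²)
v(G)*Z(L(-2, -1)) = 11*(-3 + 2*(-6 + (-1)² + (-2)² - 3*(-1) - 3*(-2) + 2*(-1)*(-2))²) = 11*(-3 + 2*(-6 + 1 + 4 + 3 + 6 + 4)²) = 11*(-3 + 2*12²) = 11*(-3 + 2*144) = 11*(-3 + 288) = 11*285 = 3135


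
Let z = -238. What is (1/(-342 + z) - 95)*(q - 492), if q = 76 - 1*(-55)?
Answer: 19891461/580 ≈ 34296.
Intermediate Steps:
q = 131 (q = 76 + 55 = 131)
(1/(-342 + z) - 95)*(q - 492) = (1/(-342 - 238) - 95)*(131 - 492) = (1/(-580) - 95)*(-361) = (-1/580 - 95)*(-361) = -55101/580*(-361) = 19891461/580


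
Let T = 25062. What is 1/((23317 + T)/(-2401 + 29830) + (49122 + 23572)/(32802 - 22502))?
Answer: 141259350/1246113713 ≈ 0.11336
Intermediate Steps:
1/((23317 + T)/(-2401 + 29830) + (49122 + 23572)/(32802 - 22502)) = 1/((23317 + 25062)/(-2401 + 29830) + (49122 + 23572)/(32802 - 22502)) = 1/(48379/27429 + 72694/10300) = 1/(48379*(1/27429) + 72694*(1/10300)) = 1/(48379/27429 + 36347/5150) = 1/(1246113713/141259350) = 141259350/1246113713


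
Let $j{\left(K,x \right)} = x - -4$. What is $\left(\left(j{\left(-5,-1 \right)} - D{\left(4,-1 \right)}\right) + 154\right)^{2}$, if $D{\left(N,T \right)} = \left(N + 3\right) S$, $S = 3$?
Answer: $18496$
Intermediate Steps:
$D{\left(N,T \right)} = 9 + 3 N$ ($D{\left(N,T \right)} = \left(N + 3\right) 3 = \left(3 + N\right) 3 = 9 + 3 N$)
$j{\left(K,x \right)} = 4 + x$ ($j{\left(K,x \right)} = x + 4 = 4 + x$)
$\left(\left(j{\left(-5,-1 \right)} - D{\left(4,-1 \right)}\right) + 154\right)^{2} = \left(\left(\left(4 - 1\right) - \left(9 + 3 \cdot 4\right)\right) + 154\right)^{2} = \left(\left(3 - \left(9 + 12\right)\right) + 154\right)^{2} = \left(\left(3 - 21\right) + 154\right)^{2} = \left(-18 + 154\right)^{2} = 136^{2} = 18496$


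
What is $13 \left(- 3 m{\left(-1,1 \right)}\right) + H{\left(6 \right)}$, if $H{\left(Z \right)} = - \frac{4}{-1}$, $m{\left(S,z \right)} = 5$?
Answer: $-191$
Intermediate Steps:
$H{\left(Z \right)} = 4$ ($H{\left(Z \right)} = \left(-4\right) \left(-1\right) = 4$)
$13 \left(- 3 m{\left(-1,1 \right)}\right) + H{\left(6 \right)} = 13 \left(\left(-3\right) 5\right) + 4 = 13 \left(-15\right) + 4 = -195 + 4 = -191$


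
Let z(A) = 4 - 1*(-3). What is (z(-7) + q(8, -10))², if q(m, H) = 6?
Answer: 169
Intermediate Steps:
z(A) = 7 (z(A) = 4 + 3 = 7)
(z(-7) + q(8, -10))² = (7 + 6)² = 13² = 169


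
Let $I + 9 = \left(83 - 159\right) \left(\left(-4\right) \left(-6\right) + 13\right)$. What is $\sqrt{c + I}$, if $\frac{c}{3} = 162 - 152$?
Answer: $i \sqrt{2791} \approx 52.83 i$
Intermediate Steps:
$c = 30$ ($c = 3 \left(162 - 152\right) = 3 \cdot 10 = 30$)
$I = -2821$ ($I = -9 + \left(83 - 159\right) \left(\left(-4\right) \left(-6\right) + 13\right) = -9 - 76 \left(24 + 13\right) = -9 - 2812 = -2821$)
$\sqrt{c + I} = \sqrt{30 - 2821} = \sqrt{-2791} = i \sqrt{2791}$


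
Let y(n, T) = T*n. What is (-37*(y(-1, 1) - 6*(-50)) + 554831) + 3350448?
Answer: 3894216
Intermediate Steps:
(-37*(y(-1, 1) - 6*(-50)) + 554831) + 3350448 = (-37*(1*(-1) - 6*(-50)) + 554831) + 3350448 = (-37*(-1 + 300) + 554831) + 3350448 = (-37*299 + 554831) + 3350448 = (-11063 + 554831) + 3350448 = 543768 + 3350448 = 3894216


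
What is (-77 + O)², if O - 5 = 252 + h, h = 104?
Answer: 80656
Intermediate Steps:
O = 361 (O = 5 + (252 + 104) = 5 + 356 = 361)
(-77 + O)² = (-77 + 361)² = 284² = 80656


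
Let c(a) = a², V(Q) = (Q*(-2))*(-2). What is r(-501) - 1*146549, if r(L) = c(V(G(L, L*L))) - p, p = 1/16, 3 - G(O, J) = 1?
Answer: -2343761/16 ≈ -1.4649e+5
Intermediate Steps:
G(O, J) = 2 (G(O, J) = 3 - 1*1 = 3 - 1 = 2)
V(Q) = 4*Q (V(Q) = -2*Q*(-2) = 4*Q)
p = 1/16 ≈ 0.062500
r(L) = 1023/16 (r(L) = (4*2)² - 1*1/16 = 8² - 1/16 = 64 - 1/16 = 1023/16)
r(-501) - 1*146549 = 1023/16 - 1*146549 = 1023/16 - 146549 = -2343761/16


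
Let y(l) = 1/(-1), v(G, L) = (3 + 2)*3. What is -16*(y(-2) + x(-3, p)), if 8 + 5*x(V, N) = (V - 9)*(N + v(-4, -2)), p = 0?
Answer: 3088/5 ≈ 617.60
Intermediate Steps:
v(G, L) = 15 (v(G, L) = 5*3 = 15)
x(V, N) = -8/5 + (-9 + V)*(15 + N)/5 (x(V, N) = -8/5 + ((V - 9)*(N + 15))/5 = -8/5 + ((-9 + V)*(15 + N))/5 = -8/5 + (-9 + V)*(15 + N)/5)
y(l) = -1
-16*(y(-2) + x(-3, p)) = -16*(-1 + (-143/5 + 3*(-3) - 9/5*0 + (⅕)*0*(-3))) = -16*(-1 + (-143/5 - 9 + 0 + 0)) = -16*(-1 - 188/5) = -16*(-193/5) = 3088/5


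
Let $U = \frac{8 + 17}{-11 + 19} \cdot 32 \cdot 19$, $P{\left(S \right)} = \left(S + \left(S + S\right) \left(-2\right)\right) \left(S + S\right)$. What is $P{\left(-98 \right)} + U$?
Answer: $-55724$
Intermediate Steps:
$P{\left(S \right)} = - 6 S^{2}$ ($P{\left(S \right)} = \left(S + 2 S \left(-2\right)\right) 2 S = \left(S - 4 S\right) 2 S = - 3 S 2 S = - 6 S^{2}$)
$U = 1900$ ($U = \frac{25}{8} \cdot 32 \cdot 19 = 100 \cdot 19 = 1900$)
$P{\left(-98 \right)} + U = - 6 \left(-98\right)^{2} + 1900 = \left(-6\right) 9604 + 1900 = -57624 + 1900 = -55724$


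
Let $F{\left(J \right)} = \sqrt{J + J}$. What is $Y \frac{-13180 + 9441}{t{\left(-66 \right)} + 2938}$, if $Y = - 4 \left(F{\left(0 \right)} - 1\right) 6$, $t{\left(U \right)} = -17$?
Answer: $- \frac{89736}{2921} \approx -30.721$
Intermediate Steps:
$F{\left(J \right)} = \sqrt{2} \sqrt{J}$ ($F{\left(J \right)} = \sqrt{2 J} = \sqrt{2} \sqrt{J}$)
$Y = 24$ ($Y = - 4 \left(\sqrt{2} \sqrt{0} - 1\right) 6 = - 4 \left(\sqrt{2} \cdot 0 - 1\right) 6 = - 4 \left(0 - 1\right) 6 = \left(-4\right) \left(-1\right) 6 = 4 \cdot 6 = 24$)
$Y \frac{-13180 + 9441}{t{\left(-66 \right)} + 2938} = 24 \frac{-13180 + 9441}{-17 + 2938} = 24 \left(- \frac{3739}{2921}\right) = - \frac{89736}{2921}$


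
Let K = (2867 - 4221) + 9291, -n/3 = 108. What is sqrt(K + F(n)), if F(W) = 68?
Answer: sqrt(8005) ≈ 89.471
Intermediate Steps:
n = -324 (n = -3*108 = -324)
K = 7937 (K = -1354 + 9291 = 7937)
sqrt(K + F(n)) = sqrt(7937 + 68) = sqrt(8005)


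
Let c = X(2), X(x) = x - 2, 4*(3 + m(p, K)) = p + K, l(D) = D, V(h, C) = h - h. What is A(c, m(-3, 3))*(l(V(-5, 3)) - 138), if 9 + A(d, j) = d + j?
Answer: 1656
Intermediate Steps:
V(h, C) = 0
m(p, K) = -3 + K/4 + p/4 (m(p, K) = -3 + (p + K)/4 = -3 + (K + p)/4 = -3 + (K/4 + p/4) = -3 + K/4 + p/4)
X(x) = -2 + x
c = 0 (c = -2 + 2 = 0)
A(d, j) = -9 + d + j (A(d, j) = -9 + (d + j) = -9 + d + j)
A(c, m(-3, 3))*(l(V(-5, 3)) - 138) = (-9 + 0 + (-3 + (¼)*3 + (¼)*(-3)))*(0 - 138) = (-9 + 0 + (-3 + ¾ - ¾))*(-138) = (-9 + 0 - 3)*(-138) = -12*(-138) = 1656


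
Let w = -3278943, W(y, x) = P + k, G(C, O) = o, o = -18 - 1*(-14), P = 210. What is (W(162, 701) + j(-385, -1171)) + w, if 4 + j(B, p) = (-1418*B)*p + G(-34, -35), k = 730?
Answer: -642562041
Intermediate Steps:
o = -4 (o = -18 + 14 = -4)
G(C, O) = -4
W(y, x) = 940 (W(y, x) = 210 + 730 = 940)
j(B, p) = -8 - 1418*B*p (j(B, p) = -4 + ((-1418*B)*p - 4) = -4 + (-1418*B*p - 4) = -4 + (-4 - 1418*B*p) = -8 - 1418*B*p)
(W(162, 701) + j(-385, -1171)) + w = (940 + (-8 - 1418*(-385)*(-1171))) - 3278943 = (940 + (-8 - 639284030)) - 3278943 = (940 - 639284038) - 3278943 = -639283098 - 3278943 = -642562041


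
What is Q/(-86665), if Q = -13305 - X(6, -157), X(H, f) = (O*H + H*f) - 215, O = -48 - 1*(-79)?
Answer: 12334/86665 ≈ 0.14232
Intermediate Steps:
O = 31 (O = -48 + 79 = 31)
X(H, f) = -215 + 31*H + H*f (X(H, f) = (31*H + H*f) - 215 = -215 + 31*H + H*f)
Q = -12334 (Q = -13305 - (-215 + 31*6 + 6*(-157)) = -13305 - (-215 + 186 - 942) = -13305 - 1*(-971) = -13305 + 971 = -12334)
Q/(-86665) = -12334/(-86665) = -12334*(-1/86665) = 12334/86665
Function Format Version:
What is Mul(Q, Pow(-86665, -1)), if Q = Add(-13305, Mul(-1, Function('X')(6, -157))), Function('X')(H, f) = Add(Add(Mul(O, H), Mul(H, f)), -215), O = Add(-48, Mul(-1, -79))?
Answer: Rational(12334, 86665) ≈ 0.14232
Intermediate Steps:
O = 31 (O = Add(-48, 79) = 31)
Function('X')(H, f) = Add(-215, Mul(31, H), Mul(H, f)) (Function('X')(H, f) = Add(Add(Mul(31, H), Mul(H, f)), -215) = Add(-215, Mul(31, H), Mul(H, f)))
Q = -12334 (Q = Add(-13305, Mul(-1, Add(-215, Mul(31, 6), Mul(6, -157)))) = Add(-13305, Mul(-1, Add(-215, 186, -942))) = Add(-13305, Mul(-1, -971)) = Add(-13305, 971) = -12334)
Mul(Q, Pow(-86665, -1)) = Mul(-12334, Pow(-86665, -1)) = Mul(-12334, Rational(-1, 86665)) = Rational(12334, 86665)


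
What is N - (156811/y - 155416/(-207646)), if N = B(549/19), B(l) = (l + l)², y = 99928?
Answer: 12499249679220179/3745311732584 ≈ 3337.3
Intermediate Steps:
B(l) = 4*l² (B(l) = (2*l)² = 4*l²)
N = 1205604/361 (N = 4*(549/19)² = 4*(301401/361) = 1205604/361 ≈ 3339.6)
N - (156811/y - 155416/(-207646)) = 1205604/361 - (156811/99928 - 155416/(-207646)) = 1205604/361 - (156811*(1/99928) - 155416*(-1/207646)) = 1205604/361 - (156811/99928 + 77708/103823) = 1205604/361 - 1*24045793477/10374824744 = 1205604/361 - 24045793477/10374824744 = 12499249679220179/3745311732584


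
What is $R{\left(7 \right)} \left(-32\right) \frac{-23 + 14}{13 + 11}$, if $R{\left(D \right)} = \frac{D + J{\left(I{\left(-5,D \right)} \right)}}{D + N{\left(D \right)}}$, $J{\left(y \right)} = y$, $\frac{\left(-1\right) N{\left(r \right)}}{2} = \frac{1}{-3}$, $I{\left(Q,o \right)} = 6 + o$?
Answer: $\frac{720}{23} \approx 31.304$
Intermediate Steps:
$N{\left(r \right)} = \frac{2}{3}$ ($N{\left(r \right)} = - \frac{2}{-3} = \left(-2\right) \left(- \frac{1}{3}\right) = \frac{2}{3}$)
$R{\left(D \right)} = \frac{6 + 2 D}{\frac{2}{3} + D}$ ($R{\left(D \right)} = \frac{D + \left(6 + D\right)}{D + \frac{2}{3}} = \frac{6 + 2 D}{\frac{2}{3} + D}$)
$R{\left(7 \right)} \left(-32\right) \frac{-23 + 14}{13 + 11} = \frac{6 \left(3 + 7\right)}{2 + 3 \cdot 7} \left(-32\right) \frac{-23 + 14}{13 + 11} = 6 \frac{1}{2 + 21} \cdot 10 \left(-32\right) \left(- \frac{9}{24}\right) = 6 \cdot \frac{1}{23} \cdot 10 \left(-32\right) \left(\left(-9\right) \frac{1}{24}\right) = 6 \cdot \frac{1}{23} \cdot 10 \left(-32\right) \left(- \frac{3}{8}\right) = \frac{60}{23} \left(-32\right) \left(- \frac{3}{8}\right) = \left(- \frac{1920}{23}\right) \left(- \frac{3}{8}\right) = \frac{720}{23}$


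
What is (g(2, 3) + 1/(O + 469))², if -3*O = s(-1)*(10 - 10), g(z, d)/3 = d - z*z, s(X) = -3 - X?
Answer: 1976836/219961 ≈ 8.9872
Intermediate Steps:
g(z, d) = -3*z² + 3*d (g(z, d) = 3*(d - z*z) = 3*(d - z²) = -3*z² + 3*d)
O = 0 (O = -(-3 - 1*(-1))*(10 - 10)/3 = -(-3 + 1)*0/3 = -(-2)*0/3 = -⅓*0 = 0)
(g(2, 3) + 1/(O + 469))² = ((-3*2² + 3*3) + 1/(0 + 469))² = ((-3*4 + 9) + 1/469)² = ((-12 + 9) + 1/469)² = (-3 + 1/469)² = (-1406/469)² = 1976836/219961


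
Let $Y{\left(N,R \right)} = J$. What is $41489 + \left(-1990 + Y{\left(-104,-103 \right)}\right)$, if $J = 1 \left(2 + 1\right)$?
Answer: $39502$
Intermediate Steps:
$J = 3$ ($J = 1 \cdot 3 = 3$)
$Y{\left(N,R \right)} = 3$
$41489 + \left(-1990 + Y{\left(-104,-103 \right)}\right) = 41489 + \left(-1990 + 3\right) = 41489 - 1987 = 39502$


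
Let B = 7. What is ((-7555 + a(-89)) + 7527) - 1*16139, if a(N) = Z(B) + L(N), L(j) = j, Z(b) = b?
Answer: -16249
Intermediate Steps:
a(N) = 7 + N
((-7555 + a(-89)) + 7527) - 1*16139 = ((-7555 + (7 - 89)) + 7527) - 1*16139 = ((-7555 - 82) + 7527) - 16139 = (-7637 + 7527) - 16139 = -110 - 16139 = -16249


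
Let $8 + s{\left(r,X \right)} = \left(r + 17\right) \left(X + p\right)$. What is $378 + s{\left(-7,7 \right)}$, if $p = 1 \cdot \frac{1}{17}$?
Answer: $\frac{7490}{17} \approx 440.59$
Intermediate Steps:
$p = \frac{1}{17}$ ($p = 1 \cdot \frac{1}{17} = \frac{1}{17} \approx 0.058824$)
$s{\left(r,X \right)} = -8 + \left(17 + r\right) \left(\frac{1}{17} + X\right)$ ($s{\left(r,X \right)} = -8 + \left(r + 17\right) \left(X + \frac{1}{17}\right) = -8 + \left(17 + r\right) \left(\frac{1}{17} + X\right)$)
$378 + s{\left(-7,7 \right)} = 378 + \left(-7 + 17 \cdot 7 + \frac{1}{17} \left(-7\right) + 7 \left(-7\right)\right) = 378 - - \frac{1064}{17} = 378 + \frac{1064}{17} = \frac{7490}{17}$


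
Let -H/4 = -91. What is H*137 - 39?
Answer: 49829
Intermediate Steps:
H = 364 (H = -4*(-91) = 364)
H*137 - 39 = 364*137 - 39 = 49868 - 39 = 49829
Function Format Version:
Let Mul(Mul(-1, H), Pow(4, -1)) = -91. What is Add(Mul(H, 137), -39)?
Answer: 49829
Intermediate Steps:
H = 364 (H = Mul(-4, -91) = 364)
Add(Mul(H, 137), -39) = Add(Mul(364, 137), -39) = Add(49868, -39) = 49829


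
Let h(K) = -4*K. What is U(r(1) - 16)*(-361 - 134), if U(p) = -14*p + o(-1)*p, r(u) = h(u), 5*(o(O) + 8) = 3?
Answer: -211860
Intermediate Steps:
o(O) = -37/5 (o(O) = -8 + (⅕)*3 = -8 + ⅗ = -37/5)
r(u) = -4*u
U(p) = -107*p/5 (U(p) = -14*p - 37*p/5 = -107*p/5)
U(r(1) - 16)*(-361 - 134) = (-107*(-4*1 - 16)/5)*(-361 - 134) = -107*(-4 - 16)/5*(-495) = -107/5*(-20)*(-495) = 428*(-495) = -211860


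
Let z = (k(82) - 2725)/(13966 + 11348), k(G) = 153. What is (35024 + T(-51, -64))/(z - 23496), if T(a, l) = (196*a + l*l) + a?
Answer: -367976961/297390158 ≈ -1.2374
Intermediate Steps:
T(a, l) = l**2 + 197*a (T(a, l) = (196*a + l**2) + a = (l**2 + 196*a) + a = l**2 + 197*a)
z = -1286/12657 (z = (153 - 2725)/(13966 + 11348) = -2572/25314 = -2572*1/25314 = -1286/12657 ≈ -0.10160)
(35024 + T(-51, -64))/(z - 23496) = (35024 + ((-64)**2 + 197*(-51)))/(-1286/12657 - 23496) = (35024 + (4096 - 10047))/(-297390158/12657) = (35024 - 5951)*(-12657/297390158) = 29073*(-12657/297390158) = -367976961/297390158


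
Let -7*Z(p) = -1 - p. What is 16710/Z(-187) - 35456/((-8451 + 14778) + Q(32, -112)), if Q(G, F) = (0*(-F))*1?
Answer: -124444001/196137 ≈ -634.47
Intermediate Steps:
Q(G, F) = 0 (Q(G, F) = 0*1 = 0)
Z(p) = ⅐ + p/7 (Z(p) = -(-1 - p)/7 = ⅐ + p/7)
16710/Z(-187) - 35456/((-8451 + 14778) + Q(32, -112)) = 16710/(⅐ + (⅐)*(-187)) - 35456/((-8451 + 14778) + 0) = 16710/(⅐ - 187/7) - 35456/(6327 + 0) = 16710/(-186/7) - 35456/6327 = 16710*(-7/186) - 35456*1/6327 = -19495/31 - 35456/6327 = -124444001/196137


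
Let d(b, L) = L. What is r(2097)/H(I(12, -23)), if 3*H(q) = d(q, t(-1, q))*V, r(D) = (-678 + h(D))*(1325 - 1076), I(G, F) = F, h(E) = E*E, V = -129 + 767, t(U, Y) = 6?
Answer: 1094786019/1276 ≈ 8.5798e+5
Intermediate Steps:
V = 638
h(E) = E²
r(D) = -168822 + 249*D² (r(D) = (-678 + D²)*(1325 - 1076) = (-678 + D²)*249 = -168822 + 249*D²)
H(q) = 1276 (H(q) = (6*638)/3 = (⅓)*3828 = 1276)
r(2097)/H(I(12, -23)) = (-168822 + 249*2097²)/1276 = (-168822 + 249*4397409)*(1/1276) = (-168822 + 1094954841)*(1/1276) = 1094786019*(1/1276) = 1094786019/1276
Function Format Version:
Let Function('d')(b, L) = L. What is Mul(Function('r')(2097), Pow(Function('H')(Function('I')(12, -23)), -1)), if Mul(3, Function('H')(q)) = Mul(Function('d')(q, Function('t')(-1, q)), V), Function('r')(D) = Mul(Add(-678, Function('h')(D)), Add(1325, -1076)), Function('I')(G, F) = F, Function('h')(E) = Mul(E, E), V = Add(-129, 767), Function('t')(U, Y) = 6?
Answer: Rational(1094786019, 1276) ≈ 8.5798e+5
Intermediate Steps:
V = 638
Function('h')(E) = Pow(E, 2)
Function('r')(D) = Add(-168822, Mul(249, Pow(D, 2))) (Function('r')(D) = Mul(Add(-678, Pow(D, 2)), Add(1325, -1076)) = Mul(Add(-678, Pow(D, 2)), 249) = Add(-168822, Mul(249, Pow(D, 2))))
Function('H')(q) = 1276 (Function('H')(q) = Mul(Rational(1, 3), Mul(6, 638)) = Mul(Rational(1, 3), 3828) = 1276)
Mul(Function('r')(2097), Pow(Function('H')(Function('I')(12, -23)), -1)) = Mul(Add(-168822, Mul(249, Pow(2097, 2))), Pow(1276, -1)) = Mul(Add(-168822, Mul(249, 4397409)), Rational(1, 1276)) = Mul(Add(-168822, 1094954841), Rational(1, 1276)) = Mul(1094786019, Rational(1, 1276)) = Rational(1094786019, 1276)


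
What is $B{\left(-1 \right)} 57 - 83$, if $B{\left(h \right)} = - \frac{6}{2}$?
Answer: $-254$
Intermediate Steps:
$B{\left(h \right)} = -3$ ($B{\left(h \right)} = \left(-6\right) \frac{1}{2} = -3$)
$B{\left(-1 \right)} 57 - 83 = \left(-3\right) 57 - 83 = -171 - 83 = -254$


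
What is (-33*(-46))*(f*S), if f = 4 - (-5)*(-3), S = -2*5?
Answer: 166980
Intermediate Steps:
S = -10
f = -11 (f = 4 - 1*15 = 4 - 15 = -11)
(-33*(-46))*(f*S) = (-33*(-46))*(-11*(-10)) = 1518*110 = 166980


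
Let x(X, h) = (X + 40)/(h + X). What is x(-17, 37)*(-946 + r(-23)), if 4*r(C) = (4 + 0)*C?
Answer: -22287/20 ≈ -1114.3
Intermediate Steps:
r(C) = C (r(C) = ((4 + 0)*C)/4 = (4*C)/4 = C)
x(X, h) = (40 + X)/(X + h)
x(-17, 37)*(-946 + r(-23)) = ((40 - 17)/(-17 + 37))*(-946 - 23) = (23/20)*(-969) = -22287/20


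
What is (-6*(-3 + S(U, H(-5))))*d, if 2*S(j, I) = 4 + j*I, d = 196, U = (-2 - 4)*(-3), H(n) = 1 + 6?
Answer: -72912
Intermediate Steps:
H(n) = 7
U = 18 (U = -6*(-3) = 18)
S(j, I) = 2 + I*j/2 (S(j, I) = (4 + j*I)/2 = (4 + I*j)/2 = 2 + I*j/2)
(-6*(-3 + S(U, H(-5))))*d = -6*(-3 + (2 + (½)*7*18))*196 = -6*(-3 + (2 + 63))*196 = -6*(-3 + 65)*196 = -6*62*196 = -372*196 = -72912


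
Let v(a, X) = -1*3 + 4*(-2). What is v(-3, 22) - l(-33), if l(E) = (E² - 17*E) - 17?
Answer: -1644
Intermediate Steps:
v(a, X) = -11 (v(a, X) = -3 - 8 = -11)
l(E) = -17 + E² - 17*E
v(-3, 22) - l(-33) = -11 - (-17 + (-33)² - 17*(-33)) = -11 - (-17 + 1089 + 561) = -11 - 1*1633 = -11 - 1633 = -1644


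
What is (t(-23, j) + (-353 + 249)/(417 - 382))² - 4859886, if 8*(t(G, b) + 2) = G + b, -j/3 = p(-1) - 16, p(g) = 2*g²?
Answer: -381014533871/78400 ≈ -4.8599e+6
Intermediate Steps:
j = 42 (j = -3*(2*(-1)² - 16) = -3*(2*1 - 16) = -3*(2 - 16) = -3*(-14) = 42)
t(G, b) = -2 + G/8 + b/8 (t(G, b) = -2 + (G + b)/8 = -2 + (G/8 + b/8) = -2 + G/8 + b/8)
(t(-23, j) + (-353 + 249)/(417 - 382))² - 4859886 = ((-2 + (⅛)*(-23) + (⅛)*42) + (-353 + 249)/(417 - 382))² - 4859886 = ((-2 - 23/8 + 21/4) - 104/35)² - 4859886 = (3/8 - 104*1/35)² - 4859886 = (3/8 - 104/35)² - 4859886 = (-727/280)² - 4859886 = 528529/78400 - 4859886 = -381014533871/78400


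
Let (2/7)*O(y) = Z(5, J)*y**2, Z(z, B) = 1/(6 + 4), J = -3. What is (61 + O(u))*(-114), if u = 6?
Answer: -41952/5 ≈ -8390.4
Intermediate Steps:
Z(z, B) = 1/10
O(y) = 7*y**2/20 (O(y) = 7*(y**2/10)/2 = 7*y**2/20)
(61 + O(u))*(-114) = (61 + (7/20)*6**2)*(-114) = (61 + (7/20)*36)*(-114) = (61 + 63/5)*(-114) = (368/5)*(-114) = -41952/5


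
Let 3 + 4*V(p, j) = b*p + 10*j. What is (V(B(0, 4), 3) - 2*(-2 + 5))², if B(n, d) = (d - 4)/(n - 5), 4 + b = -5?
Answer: 9/16 ≈ 0.56250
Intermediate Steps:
b = -9 (b = -4 - 5 = -9)
B(n, d) = (-4 + d)/(-5 + n)
V(p, j) = -¾ - 9*p/4 + 5*j/2 (V(p, j) = -¾ + (-9*p + 10*j)/4 = -¾ + (-9*p/4 + 5*j/2) = -¾ - 9*p/4 + 5*j/2)
(V(B(0, 4), 3) - 2*(-2 + 5))² = ((-¾ - 9*(-4 + 4)/(4*(-5 + 0)) + (5/2)*3) - 2*(-2 + 5))² = ((-¾ - 9*0/(4*(-5)) + 15/2) - 2*3)² = ((-¾ - (-9)*0/20 + 15/2) - 6)² = ((-¾ - 9/4*0 + 15/2) - 6)² = ((-¾ + 0 + 15/2) - 6)² = (27/4 - 6)² = (¾)² = 9/16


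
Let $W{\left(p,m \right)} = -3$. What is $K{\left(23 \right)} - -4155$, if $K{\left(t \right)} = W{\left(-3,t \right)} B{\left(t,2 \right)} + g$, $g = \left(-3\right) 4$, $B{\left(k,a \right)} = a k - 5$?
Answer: $4020$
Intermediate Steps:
$B{\left(k,a \right)} = -5 + a k$
$g = -12$
$K{\left(t \right)} = 3 - 6 t$ ($K{\left(t \right)} = - 3 \left(-5 + 2 t\right) - 12 = \left(15 - 6 t\right) - 12 = 3 - 6 t$)
$K{\left(23 \right)} - -4155 = \left(3 - 138\right) - -4155 = \left(3 - 138\right) + 4155 = -135 + 4155 = 4020$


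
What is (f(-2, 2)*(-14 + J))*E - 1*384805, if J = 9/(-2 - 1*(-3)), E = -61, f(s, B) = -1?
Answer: -385110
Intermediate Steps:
J = 9 (J = 9/(-2 + 3) = 9/1 = 9*1 = 9)
(f(-2, 2)*(-14 + J))*E - 1*384805 = -(-14 + 9)*(-61) - 1*384805 = -1*(-5)*(-61) - 384805 = 5*(-61) - 384805 = -305 - 384805 = -385110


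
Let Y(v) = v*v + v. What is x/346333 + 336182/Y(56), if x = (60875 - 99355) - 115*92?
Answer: 8305308649/78963924 ≈ 105.18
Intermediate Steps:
x = -49060 (x = -38480 - 10580 = -49060)
Y(v) = v + v**2 (Y(v) = v**2 + v = v + v**2)
x/346333 + 336182/Y(56) = -49060/346333 + 336182/((56*(1 + 56))) = -49060*1/346333 + 336182/((56*57)) = -49060/346333 + 336182/3192 = -49060/346333 + 336182*(1/3192) = -49060/346333 + 24013/228 = 8305308649/78963924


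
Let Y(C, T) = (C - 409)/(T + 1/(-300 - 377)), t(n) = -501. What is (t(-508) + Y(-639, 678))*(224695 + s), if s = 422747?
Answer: -149346094229442/459005 ≈ -3.2537e+8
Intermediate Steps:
Y(C, T) = (-409 + C)/(-1/677 + T) (Y(C, T) = (-409 + C)/(T + 1/(-677)) = (-409 + C)/(T - 1/677) = (-409 + C)/(-1/677 + T))
(t(-508) + Y(-639, 678))*(224695 + s) = (-501 + 677*(-409 - 639)/(-1 + 677*678))*(224695 + 422747) = (-501 + 677*(-1048)/(-1 + 459006))*647442 = (-501 + 677*(-1048)/459005)*647442 = (-501 + 677*(1/459005)*(-1048))*647442 = (-501 - 709496/459005)*647442 = -230671001/459005*647442 = -149346094229442/459005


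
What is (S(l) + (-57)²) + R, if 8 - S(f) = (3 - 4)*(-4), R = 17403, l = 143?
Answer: 20656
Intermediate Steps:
S(f) = 4 (S(f) = 8 - (3 - 4)*(-4) = 8 - (-1)*(-4) = 8 - 1*4 = 8 - 4 = 4)
(S(l) + (-57)²) + R = (4 + (-57)²) + 17403 = (4 + 3249) + 17403 = 3253 + 17403 = 20656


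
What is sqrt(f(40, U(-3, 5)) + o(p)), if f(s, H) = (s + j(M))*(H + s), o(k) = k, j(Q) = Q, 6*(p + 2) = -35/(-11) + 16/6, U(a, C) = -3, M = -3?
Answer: sqrt(5958898)/66 ≈ 36.986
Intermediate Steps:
p = -203/198 (p = -2 + (-35/(-11) + 16/6)/6 = -2 + (-35*(-1/11) + 16*(1/6))/6 = -2 + (35/11 + 8/3)/6 = -2 + (1/6)*(193/33) = -2 + 193/198 = -203/198 ≈ -1.0253)
f(s, H) = (-3 + s)*(H + s) (f(s, H) = (s - 3)*(H + s) = (-3 + s)*(H + s))
sqrt(f(40, U(-3, 5)) + o(p)) = sqrt((40**2 - 3*(-3) - 3*40 - 3*40) - 203/198) = sqrt((1600 + 9 - 120 - 120) - 203/198) = sqrt(1369 - 203/198) = sqrt(270859/198) = sqrt(5958898)/66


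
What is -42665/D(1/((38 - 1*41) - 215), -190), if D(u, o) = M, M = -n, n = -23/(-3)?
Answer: 5565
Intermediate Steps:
n = 23/3 (n = -⅓*(-23) = 23/3 ≈ 7.6667)
M = -23/3 (M = -1*23/3 = -23/3 ≈ -7.6667)
D(u, o) = -23/3
-42665/D(1/((38 - 1*41) - 215), -190) = -42665/(-23/3) = -42665*(-3/23) = 5565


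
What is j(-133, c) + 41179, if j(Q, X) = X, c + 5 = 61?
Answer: 41235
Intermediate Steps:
c = 56 (c = -5 + 61 = 56)
j(-133, c) + 41179 = 56 + 41179 = 41235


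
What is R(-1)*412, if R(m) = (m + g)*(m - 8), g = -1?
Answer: 7416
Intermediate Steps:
R(m) = (-1 + m)*(-8 + m) (R(m) = (m - 1)*(m - 8) = (-1 + m)*(-8 + m))
R(-1)*412 = (8 + (-1)**2 - 9*(-1))*412 = (8 + 1 + 9)*412 = 18*412 = 7416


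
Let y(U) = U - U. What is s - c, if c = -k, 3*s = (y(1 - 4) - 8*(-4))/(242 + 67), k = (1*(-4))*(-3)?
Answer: 11156/927 ≈ 12.035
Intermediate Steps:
k = 12 (k = -4*(-3) = 12)
y(U) = 0
s = 32/927 (s = ((0 - 8*(-4))/(242 + 67))/3 = ((0 + 32)/309)/3 = (32*(1/309))/3 = (⅓)*(32/309) = 32/927 ≈ 0.034520)
c = -12 (c = -1*12 = -12)
s - c = 32/927 - 1*(-12) = 32/927 + 12 = 11156/927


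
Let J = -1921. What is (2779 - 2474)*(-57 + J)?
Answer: -603290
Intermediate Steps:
(2779 - 2474)*(-57 + J) = (2779 - 2474)*(-57 - 1921) = 305*(-1978) = -603290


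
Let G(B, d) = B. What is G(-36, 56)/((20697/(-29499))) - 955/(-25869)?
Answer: 9163904117/178470231 ≈ 51.347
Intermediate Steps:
G(-36, 56)/((20697/(-29499))) - 955/(-25869) = -36/(20697/(-29499)) - 955/(-25869) = -36/(20697*(-1/29499)) - 955*(-1/25869) = -36/(-6899/9833) + 955/25869 = -36*(-9833/6899) + 955/25869 = 353988/6899 + 955/25869 = 9163904117/178470231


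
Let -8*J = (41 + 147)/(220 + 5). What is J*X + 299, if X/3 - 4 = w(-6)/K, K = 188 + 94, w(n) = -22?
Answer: 133997/450 ≈ 297.77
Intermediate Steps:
J = -47/450 (J = -(41 + 147)/(8*(220 + 5)) = -47/(2*225) = -⅛*188/225 = -47/450 ≈ -0.10444)
K = 282
X = 553/47 (X = 12 + 3*(-22/282) = 12 + 3*(-22*1/282) = 12 + 3*(-11/141) = 12 - 11/47 = 553/47 ≈ 11.766)
J*X + 299 = -47/450*553/47 + 299 = -553/450 + 299 = 133997/450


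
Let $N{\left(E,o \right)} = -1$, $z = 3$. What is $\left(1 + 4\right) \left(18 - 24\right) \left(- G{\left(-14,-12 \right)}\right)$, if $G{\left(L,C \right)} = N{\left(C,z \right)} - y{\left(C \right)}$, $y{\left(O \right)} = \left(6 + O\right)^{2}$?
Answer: $-1110$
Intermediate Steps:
$G{\left(L,C \right)} = -1 - \left(6 + C\right)^{2}$
$\left(1 + 4\right) \left(18 - 24\right) \left(- G{\left(-14,-12 \right)}\right) = \left(1 + 4\right) \left(18 - 24\right) \left(- (-1 - \left(6 - 12\right)^{2})\right) = 5 \left(-6\right) \left(- (-1 - \left(-6\right)^{2})\right) = - 30 \left(- (-1 - 36)\right) = - 30 \left(\left(-1\right) \left(-37\right)\right) = \left(-30\right) 37 = -1110$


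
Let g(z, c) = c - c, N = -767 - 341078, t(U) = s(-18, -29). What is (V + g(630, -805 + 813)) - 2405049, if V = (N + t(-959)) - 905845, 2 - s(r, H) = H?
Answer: -3652708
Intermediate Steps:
s(r, H) = 2 - H
t(U) = 31 (t(U) = 2 - 1*(-29) = 2 + 29 = 31)
N = -341845
g(z, c) = 0
V = -1247659 (V = (-341845 + 31) - 905845 = -341814 - 905845 = -1247659)
(V + g(630, -805 + 813)) - 2405049 = (-1247659 + 0) - 2405049 = -1247659 - 2405049 = -3652708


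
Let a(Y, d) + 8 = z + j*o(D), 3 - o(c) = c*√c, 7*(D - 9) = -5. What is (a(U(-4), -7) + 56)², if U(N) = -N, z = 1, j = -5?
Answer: 5274308/343 + 19720*√406/49 ≈ 23486.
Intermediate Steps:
D = 58/7 (D = 9 + (⅐)*(-5) = 9 - 5/7 = 58/7 ≈ 8.2857)
o(c) = 3 - c^(3/2) (o(c) = 3 - c*√c = 3 - c^(3/2))
a(Y, d) = -22 + 290*√406/49 (a(Y, d) = -8 + (1 - 5*(3 - (58/7)^(3/2))) = -8 + (1 - 5*(3 - 58*√406/49)) = -8 + (1 + (-15 + 290*√406/49)) = -8 + (-14 + 290*√406/49) = -22 + 290*√406/49)
(a(U(-4), -7) + 56)² = ((-22 + 290*√406/49) + 56)² = (34 + 290*√406/49)²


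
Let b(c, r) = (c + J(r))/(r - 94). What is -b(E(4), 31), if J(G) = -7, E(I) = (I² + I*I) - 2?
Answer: 23/63 ≈ 0.36508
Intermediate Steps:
E(I) = -2 + 2*I² (E(I) = (I² + I²) - 2 = 2*I² - 2 = -2 + 2*I²)
b(c, r) = (-7 + c)/(-94 + r) (b(c, r) = (c - 7)/(r - 94) = (-7 + c)/(-94 + r))
-b(E(4), 31) = -(-7 + (-2 + 2*4²))/(-94 + 31) = -(-7 + (-2 + 2*16))/(-63) = -(-1)*(-7 + (-2 + 32))/63 = -(-1)*(-7 + 30)/63 = -(-1)*23/63 = -1*(-23/63) = 23/63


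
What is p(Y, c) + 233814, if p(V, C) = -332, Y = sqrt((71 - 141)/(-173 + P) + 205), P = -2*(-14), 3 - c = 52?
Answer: 233482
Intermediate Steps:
c = -49 (c = 3 - 1*52 = 3 - 52 = -49)
P = 28
Y = sqrt(172811)/29 (Y = sqrt((71 - 141)/(-173 + 28) + 205) = sqrt(-70/(-145) + 205) = sqrt(-70*(-1/145) + 205) = sqrt(14/29 + 205) = sqrt(5959/29) = sqrt(172811)/29 ≈ 14.335)
p(Y, c) + 233814 = -332 + 233814 = 233482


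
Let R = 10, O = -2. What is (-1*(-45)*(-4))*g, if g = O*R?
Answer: 3600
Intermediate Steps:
g = -20 (g = -2*10 = -20)
(-1*(-45)*(-4))*g = (-1*(-45)*(-4))*(-20) = (45*(-4))*(-20) = -180*(-20) = 3600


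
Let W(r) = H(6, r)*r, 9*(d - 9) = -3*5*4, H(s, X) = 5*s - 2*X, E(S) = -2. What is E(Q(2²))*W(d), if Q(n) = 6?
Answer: -1064/9 ≈ -118.22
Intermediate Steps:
H(s, X) = -2*X + 5*s
d = 7/3 (d = 9 + (-3*5*4)/9 = 9 + (-15*4)/9 = 9 + (⅑)*(-60) = 9 - 20/3 = 7/3 ≈ 2.3333)
W(r) = r*(30 - 2*r) (W(r) = (-2*r + 5*6)*r = (-2*r + 30)*r = (30 - 2*r)*r = r*(30 - 2*r))
E(Q(2²))*W(d) = -4*7*(15 - 1*7/3)/3 = -4*7*(15 - 7/3)/3 = -4*7*38/(3*3) = -2*532/9 = -1064/9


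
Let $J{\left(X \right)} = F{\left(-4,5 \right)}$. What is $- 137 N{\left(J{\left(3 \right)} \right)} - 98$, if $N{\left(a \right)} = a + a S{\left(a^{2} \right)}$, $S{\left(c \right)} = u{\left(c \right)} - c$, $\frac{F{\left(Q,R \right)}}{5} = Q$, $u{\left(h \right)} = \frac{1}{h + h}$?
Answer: $- \frac{43734183}{40} \approx -1.0934 \cdot 10^{6}$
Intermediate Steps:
$u{\left(h \right)} = \frac{1}{2 h}$
$F{\left(Q,R \right)} = 5 Q$
$J{\left(X \right)} = -20$ ($J{\left(X \right)} = 5 \left(-4\right) = -20$)
$S{\left(c \right)} = \frac{1}{2 c} - c$
$N{\left(a \right)} = a + a \left(\frac{1}{2 a^{2}} - a^{2}\right)$
$- 137 N{\left(J{\left(3 \right)} \right)} - 98 = - 137 \left(-20 + \frac{1}{2 \left(-20\right)} - \left(-20\right)^{3}\right) - 98 = - 137 \left(-20 + \frac{1}{2} \left(- \frac{1}{20}\right) - -8000\right) - 98 = - 137 \left(-20 - \frac{1}{40} + 8000\right) - 98 = \left(-137\right) \frac{319199}{40} - 98 = - \frac{43730263}{40} - 98 = - \frac{43734183}{40}$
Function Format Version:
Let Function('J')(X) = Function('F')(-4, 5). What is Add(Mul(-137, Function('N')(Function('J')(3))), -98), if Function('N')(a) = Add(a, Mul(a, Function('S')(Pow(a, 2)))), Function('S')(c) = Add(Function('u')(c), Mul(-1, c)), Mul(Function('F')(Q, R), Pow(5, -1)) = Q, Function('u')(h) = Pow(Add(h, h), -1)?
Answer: Rational(-43734183, 40) ≈ -1.0934e+6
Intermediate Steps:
Function('u')(h) = Mul(Rational(1, 2), Pow(h, -1)) (Function('u')(h) = Pow(Mul(2, h), -1) = Mul(Rational(1, 2), Pow(h, -1)))
Function('F')(Q, R) = Mul(5, Q)
Function('J')(X) = -20 (Function('J')(X) = Mul(5, -4) = -20)
Function('S')(c) = Add(Mul(Rational(1, 2), Pow(c, -1)), Mul(-1, c))
Function('N')(a) = Add(a, Mul(a, Add(Mul(Rational(1, 2), Pow(a, -2)), Mul(-1, Pow(a, 2))))) (Function('N')(a) = Add(a, Mul(a, Add(Mul(Rational(1, 2), Pow(Pow(a, 2), -1)), Mul(-1, Pow(a, 2))))) = Add(a, Mul(a, Add(Mul(Rational(1, 2), Pow(a, -2)), Mul(-1, Pow(a, 2))))))
Add(Mul(-137, Function('N')(Function('J')(3))), -98) = Add(Mul(-137, Add(-20, Mul(Rational(1, 2), Pow(-20, -1)), Mul(-1, Pow(-20, 3)))), -98) = Add(Mul(-137, Add(-20, Mul(Rational(1, 2), Rational(-1, 20)), Mul(-1, -8000))), -98) = Add(Mul(-137, Add(-20, Rational(-1, 40), 8000)), -98) = Add(Mul(-137, Rational(319199, 40)), -98) = Add(Rational(-43730263, 40), -98) = Rational(-43734183, 40)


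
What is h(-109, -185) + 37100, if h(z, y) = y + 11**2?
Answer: 37036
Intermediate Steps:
h(z, y) = 121 + y (h(z, y) = y + 121 = 121 + y)
h(-109, -185) + 37100 = (121 - 185) + 37100 = -64 + 37100 = 37036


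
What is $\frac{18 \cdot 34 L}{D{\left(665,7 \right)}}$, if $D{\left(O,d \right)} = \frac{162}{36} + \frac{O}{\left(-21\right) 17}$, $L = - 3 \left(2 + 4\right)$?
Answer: $- \frac{1123632}{269} \approx -4177.1$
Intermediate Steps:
$L = -18$ ($L = \left(-3\right) 6 = -18$)
$D{\left(O,d \right)} = \frac{9}{2} - \frac{O}{357}$ ($D{\left(O,d \right)} = 162 \cdot \frac{1}{36} + \frac{O}{-357} = \frac{9}{2} + O \left(- \frac{1}{357}\right) = \frac{9}{2} - \frac{O}{357}$)
$\frac{18 \cdot 34 L}{D{\left(665,7 \right)}} = \frac{18 \cdot 34 \left(-18\right)}{\frac{9}{2} - \frac{95}{51}} = \frac{612 \left(-18\right)}{\frac{9}{2} - \frac{95}{51}} = - \frac{11016}{\frac{269}{102}} = \left(-11016\right) \frac{102}{269} = - \frac{1123632}{269}$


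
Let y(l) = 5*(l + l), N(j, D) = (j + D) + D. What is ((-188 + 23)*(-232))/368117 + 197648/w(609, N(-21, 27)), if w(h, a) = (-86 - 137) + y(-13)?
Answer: -72744075976/129945301 ≈ -559.81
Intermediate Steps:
N(j, D) = j + 2*D (N(j, D) = (D + j) + D = j + 2*D)
y(l) = 10*l (y(l) = 5*(2*l) = 10*l)
w(h, a) = -353 (w(h, a) = (-86 - 137) + 10*(-13) = -223 - 130 = -353)
((-188 + 23)*(-232))/368117 + 197648/w(609, N(-21, 27)) = ((-188 + 23)*(-232))/368117 + 197648/(-353) = -165*(-232)*(1/368117) + 197648*(-1/353) = 38280*(1/368117) - 197648/353 = 38280/368117 - 197648/353 = -72744075976/129945301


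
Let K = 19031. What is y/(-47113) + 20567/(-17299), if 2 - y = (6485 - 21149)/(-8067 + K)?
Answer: -2656113438863/2233936344167 ≈ -1.1890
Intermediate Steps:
y = 9148/2741 (y = 2 - (6485 - 21149)/(-8067 + 19031) = 2 - (-14664)/10964 = 2 - 1*(-3666/2741) = 2 + 3666/2741 = 9148/2741 ≈ 3.3375)
y/(-47113) + 20567/(-17299) = (9148/2741)/(-47113) + 20567/(-17299) = (9148/2741)*(-1/47113) + 20567*(-1/17299) = -9148/129136733 - 20567/17299 = -2656113438863/2233936344167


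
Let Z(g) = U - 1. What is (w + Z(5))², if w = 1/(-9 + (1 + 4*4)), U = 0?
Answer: 49/64 ≈ 0.76563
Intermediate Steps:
Z(g) = -1 (Z(g) = 0 - 1 = -1)
w = ⅛ (w = 1/(-9 + (1 + 16)) = 1/(-9 + 17) = 1/8 = ⅛ ≈ 0.12500)
(w + Z(5))² = (⅛ - 1)² = (-7/8)² = 49/64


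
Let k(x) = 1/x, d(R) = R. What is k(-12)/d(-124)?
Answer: 1/1488 ≈ 0.00067204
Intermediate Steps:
k(-12)/d(-124) = 1/(-12*(-124)) = -1/12*(-1/124) = 1/1488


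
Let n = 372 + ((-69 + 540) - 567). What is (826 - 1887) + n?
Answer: -785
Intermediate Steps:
n = 276 (n = 372 + (471 - 567) = 372 - 96 = 276)
(826 - 1887) + n = (826 - 1887) + 276 = -1061 + 276 = -785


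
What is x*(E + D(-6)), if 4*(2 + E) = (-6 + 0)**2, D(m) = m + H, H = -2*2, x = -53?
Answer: 159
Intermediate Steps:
H = -4
D(m) = -4 + m (D(m) = m - 4 = -4 + m)
E = 7 (E = -2 + (-6 + 0)**2/4 = -2 + (1/4)*(-6)**2 = -2 + (1/4)*36 = -2 + 9 = 7)
x*(E + D(-6)) = -53*(7 + (-4 - 6)) = -53*(7 - 10) = -53*(-3) = 159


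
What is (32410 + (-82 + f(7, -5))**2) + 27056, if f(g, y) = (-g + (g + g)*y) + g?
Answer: 82570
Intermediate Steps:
f(g, y) = 2*g*y (f(g, y) = (-g + (2*g)*y) + g = (-g + 2*g*y) + g = 2*g*y)
(32410 + (-82 + f(7, -5))**2) + 27056 = (32410 + (-82 + 2*7*(-5))**2) + 27056 = (32410 + (-82 - 70)**2) + 27056 = (32410 + (-152)**2) + 27056 = (32410 + 23104) + 27056 = 55514 + 27056 = 82570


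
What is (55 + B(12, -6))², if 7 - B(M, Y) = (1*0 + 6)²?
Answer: 676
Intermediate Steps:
B(M, Y) = -29 (B(M, Y) = 7 - (1*0 + 6)² = 7 - (0 + 6)² = 7 - 1*6² = 7 - 1*36 = 7 - 36 = -29)
(55 + B(12, -6))² = (55 - 29)² = 26² = 676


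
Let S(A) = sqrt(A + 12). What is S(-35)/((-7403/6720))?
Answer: -6720*I*sqrt(23)/7403 ≈ -4.3534*I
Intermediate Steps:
S(A) = sqrt(12 + A)
S(-35)/((-7403/6720)) = sqrt(12 - 35)/((-7403/6720)) = sqrt(-23)/((-7403*1/6720)) = (I*sqrt(23))/(-7403/6720) = (I*sqrt(23))*(-6720/7403) = -6720*I*sqrt(23)/7403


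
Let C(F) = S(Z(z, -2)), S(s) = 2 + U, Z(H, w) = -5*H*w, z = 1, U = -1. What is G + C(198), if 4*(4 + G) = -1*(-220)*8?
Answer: 437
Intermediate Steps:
G = 436 (G = -4 + (-1*(-220)*8)/4 = -4 + (220*8)/4 = -4 + (1/4)*1760 = -4 + 440 = 436)
Z(H, w) = -5*H*w
S(s) = 1 (S(s) = 2 - 1 = 1)
C(F) = 1
G + C(198) = 436 + 1 = 437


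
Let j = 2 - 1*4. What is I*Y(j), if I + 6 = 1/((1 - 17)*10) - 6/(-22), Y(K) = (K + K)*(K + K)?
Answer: -10091/110 ≈ -91.736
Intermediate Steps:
j = -2 (j = 2 - 4 = -2)
Y(K) = 4*K² (Y(K) = (2*K)*(2*K) = 4*K²)
I = -10091/1760 (I = -6 + (1/((1 - 17)*10) - 6/(-22)) = -6 + ((⅒)/(-16) - 6*(-1/22)) = -6 + (-1/16*⅒ + 3/11) = -6 + (-1/160 + 3/11) = -6 + 469/1760 = -10091/1760 ≈ -5.7335)
I*Y(j) = -10091*(-2)²/440 = -10091*4/440 = -10091/1760*16 = -10091/110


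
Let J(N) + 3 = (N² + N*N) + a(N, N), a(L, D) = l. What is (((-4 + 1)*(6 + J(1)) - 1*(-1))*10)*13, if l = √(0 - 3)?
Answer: -1820 - 390*I*√3 ≈ -1820.0 - 675.5*I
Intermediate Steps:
l = I*√3 (l = √(-3) = I*√3 ≈ 1.732*I)
a(L, D) = I*√3
J(N) = -3 + 2*N² + I*√3 (J(N) = -3 + ((N² + N*N) + I*√3) = -3 + ((N² + N²) + I*√3) = -3 + (2*N² + I*√3) = -3 + 2*N² + I*√3)
(((-4 + 1)*(6 + J(1)) - 1*(-1))*10)*13 = (((-4 + 1)*(6 + (-3 + 2*1² + I*√3)) - 1*(-1))*10)*13 = ((-3*(6 + (-3 + 2*1 + I*√3)) + 1)*10)*13 = ((-3*(6 + (-3 + 2 + I*√3)) + 1)*10)*13 = ((-3*(6 + (-1 + I*√3)) + 1)*10)*13 = ((-3*(5 + I*√3) + 1)*10)*13 = (((-15 - 3*I*√3) + 1)*10)*13 = ((-14 - 3*I*√3)*10)*13 = (-140 - 30*I*√3)*13 = -1820 - 390*I*√3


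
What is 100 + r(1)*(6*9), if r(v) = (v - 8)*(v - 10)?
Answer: 3502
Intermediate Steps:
r(v) = (-10 + v)*(-8 + v) (r(v) = (-8 + v)*(-10 + v) = (-10 + v)*(-8 + v))
100 + r(1)*(6*9) = 100 + (80 + 1² - 18*1)*(6*9) = 100 + (80 + 1 - 18)*54 = 100 + 63*54 = 100 + 3402 = 3502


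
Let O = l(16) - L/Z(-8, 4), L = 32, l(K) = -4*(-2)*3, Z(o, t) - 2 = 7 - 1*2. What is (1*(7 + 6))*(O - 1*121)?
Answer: -9243/7 ≈ -1320.4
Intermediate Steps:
Z(o, t) = 7 (Z(o, t) = 2 + (7 - 1*2) = 2 + (7 - 2) = 2 + 5 = 7)
l(K) = 24 (l(K) = 8*3 = 24)
O = 136/7 (O = 24 - 32/7 = 136/7 ≈ 19.429)
(1*(7 + 6))*(O - 1*121) = (1*(7 + 6))*(136/7 - 1*121) = (1*13)*(136/7 - 121) = 13*(-711/7) = -9243/7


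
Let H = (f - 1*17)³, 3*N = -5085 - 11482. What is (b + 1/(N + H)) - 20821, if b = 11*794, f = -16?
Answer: -1503356889/124378 ≈ -12087.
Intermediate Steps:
N = -16567/3 (N = (-5085 - 11482)/3 = (⅓)*(-16567) = -16567/3 ≈ -5522.3)
H = -35937 (H = (-16 - 1*17)³ = (-16 - 17)³ = (-33)³ = -35937)
b = 8734
(b + 1/(N + H)) - 20821 = (8734 + 1/(-16567/3 - 35937)) - 20821 = (8734 + 1/(-124378/3)) - 20821 = (8734 - 3/124378) - 20821 = 1086317449/124378 - 20821 = -1503356889/124378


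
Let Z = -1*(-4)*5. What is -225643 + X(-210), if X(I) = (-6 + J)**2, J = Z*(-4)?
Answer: -218247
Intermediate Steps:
Z = 20 (Z = 4*5 = 20)
J = -80 (J = 20*(-4) = -80)
X(I) = 7396 (X(I) = (-6 - 80)**2 = (-86)**2 = 7396)
-225643 + X(-210) = -225643 + 7396 = -218247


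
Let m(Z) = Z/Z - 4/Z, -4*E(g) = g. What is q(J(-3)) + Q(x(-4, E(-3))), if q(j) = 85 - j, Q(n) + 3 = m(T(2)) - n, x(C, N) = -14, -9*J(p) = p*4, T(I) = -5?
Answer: 1447/15 ≈ 96.467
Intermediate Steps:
E(g) = -g/4
J(p) = -4*p/9 (J(p) = -p*4/9 = -4*p/9)
m(Z) = 1 - 4/Z
Q(n) = -6/5 - n (Q(n) = -3 + ((-4 - 5)/(-5) - n) = -3 + (-1/5*(-9) - n) = -3 + (9/5 - n) = -6/5 - n)
q(J(-3)) + Q(x(-4, E(-3))) = (85 - (-4)*(-3)/9) + (-6/5 - 1*(-14)) = (85 - 1*4/3) + (-6/5 + 14) = (85 - 4/3) + 64/5 = 251/3 + 64/5 = 1447/15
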